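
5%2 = 1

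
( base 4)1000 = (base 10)64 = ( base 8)100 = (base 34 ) 1u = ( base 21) 31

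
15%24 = 15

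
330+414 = 744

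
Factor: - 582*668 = -2^3*3^1*97^1*167^1 = -  388776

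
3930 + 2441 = 6371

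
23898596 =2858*8362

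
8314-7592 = 722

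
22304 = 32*697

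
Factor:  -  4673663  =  -1759^1*2657^1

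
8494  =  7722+772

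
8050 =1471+6579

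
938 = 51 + 887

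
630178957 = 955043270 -324864313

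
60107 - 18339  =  41768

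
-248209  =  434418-682627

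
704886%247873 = 209140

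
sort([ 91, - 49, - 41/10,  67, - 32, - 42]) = [ - 49, - 42, - 32, - 41/10,67, 91] 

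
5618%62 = 38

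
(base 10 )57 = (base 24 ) 29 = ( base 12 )49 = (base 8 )71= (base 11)52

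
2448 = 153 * 16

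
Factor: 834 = 2^1*3^1*139^1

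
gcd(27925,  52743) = 1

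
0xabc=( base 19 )7BC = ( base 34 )2CS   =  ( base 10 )2748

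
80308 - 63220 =17088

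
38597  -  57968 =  - 19371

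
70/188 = 35/94 = 0.37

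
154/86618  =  11/6187 = 0.00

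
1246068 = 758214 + 487854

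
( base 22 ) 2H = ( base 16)3D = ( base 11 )56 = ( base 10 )61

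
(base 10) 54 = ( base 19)2G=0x36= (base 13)42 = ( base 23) 28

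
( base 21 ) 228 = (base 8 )1644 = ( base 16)3A4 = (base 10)932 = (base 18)2FE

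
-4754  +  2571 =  - 2183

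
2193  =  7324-5131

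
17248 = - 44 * ( - 392)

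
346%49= 3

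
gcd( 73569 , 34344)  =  3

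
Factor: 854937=3^2*  94993^1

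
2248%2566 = 2248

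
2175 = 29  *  75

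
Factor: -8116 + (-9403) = - 17519 = - 17519^1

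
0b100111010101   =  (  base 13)11B8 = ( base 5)40032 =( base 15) b2c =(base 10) 2517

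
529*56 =29624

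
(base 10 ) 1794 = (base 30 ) 1TO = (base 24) 32I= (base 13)a80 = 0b11100000010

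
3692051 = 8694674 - 5002623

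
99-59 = 40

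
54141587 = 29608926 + 24532661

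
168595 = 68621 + 99974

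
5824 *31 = 180544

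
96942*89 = 8627838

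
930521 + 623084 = 1553605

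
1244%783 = 461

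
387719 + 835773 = 1223492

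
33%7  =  5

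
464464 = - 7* ( - 66352)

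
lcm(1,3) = 3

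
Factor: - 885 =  - 3^1*5^1  *  59^1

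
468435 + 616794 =1085229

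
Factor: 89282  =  2^1 * 44641^1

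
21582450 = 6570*3285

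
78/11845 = 78/11845 =0.01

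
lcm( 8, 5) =40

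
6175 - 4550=1625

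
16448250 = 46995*350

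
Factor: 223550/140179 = 2^1*5^2 *13^(- 1 )*17^1 * 41^(  -  1) = 850/533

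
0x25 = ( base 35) 12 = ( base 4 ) 211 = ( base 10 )37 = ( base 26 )1b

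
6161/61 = 101 = 101.00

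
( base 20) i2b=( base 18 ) 146f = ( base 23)dg6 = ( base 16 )1c53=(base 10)7251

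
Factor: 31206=2^1 * 3^1 * 7^1*743^1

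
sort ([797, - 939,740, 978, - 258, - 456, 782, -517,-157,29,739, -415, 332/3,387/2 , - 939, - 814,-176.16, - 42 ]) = [ - 939,- 939,-814, -517, - 456, - 415, - 258, - 176.16, - 157, - 42,29,  332/3,  387/2 , 739, 740,782 , 797, 978 ]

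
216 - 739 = -523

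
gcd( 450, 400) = 50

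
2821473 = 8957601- 6136128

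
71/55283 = 71/55283= 0.00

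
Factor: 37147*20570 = 2^1*5^1*11^4 *17^1*307^1 = 764113790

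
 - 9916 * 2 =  - 19832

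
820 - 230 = 590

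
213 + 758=971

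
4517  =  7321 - 2804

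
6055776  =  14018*432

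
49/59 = 49/59=0.83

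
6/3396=1/566 = 0.00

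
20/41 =20/41  =  0.49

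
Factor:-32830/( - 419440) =67/856 = 2^( - 3)*67^1*107^ (- 1) 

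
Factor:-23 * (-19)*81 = 35397 = 3^4 *19^1*  23^1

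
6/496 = 3/248 = 0.01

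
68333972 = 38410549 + 29923423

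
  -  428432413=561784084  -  990216497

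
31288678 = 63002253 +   -  31713575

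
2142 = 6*357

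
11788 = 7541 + 4247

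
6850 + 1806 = 8656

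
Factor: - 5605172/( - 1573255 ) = 2^2*5^( - 1 )*17^1*31^1*2659^1*314651^( - 1 )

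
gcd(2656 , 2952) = 8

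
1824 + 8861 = 10685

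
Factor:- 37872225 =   -  3^3*5^2*19^1*2953^1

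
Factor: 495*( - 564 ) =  - 2^2*3^3 * 5^1*11^1*47^1 = - 279180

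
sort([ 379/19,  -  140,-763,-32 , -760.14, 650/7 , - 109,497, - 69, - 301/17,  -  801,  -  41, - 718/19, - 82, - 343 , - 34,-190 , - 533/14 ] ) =[- 801, - 763 , - 760.14,-343,- 190,-140,-109,-82, - 69,- 41,-533/14, - 718/19, - 34,-32, - 301/17 , 379/19 , 650/7,497]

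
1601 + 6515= 8116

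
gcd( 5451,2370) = 237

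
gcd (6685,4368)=7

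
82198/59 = 82198/59 = 1393.19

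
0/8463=0 = 0.00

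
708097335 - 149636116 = 558461219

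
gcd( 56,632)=8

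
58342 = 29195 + 29147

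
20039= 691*29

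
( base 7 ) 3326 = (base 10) 1196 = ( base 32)15C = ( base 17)426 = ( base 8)2254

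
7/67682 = 7/67682 = 0.00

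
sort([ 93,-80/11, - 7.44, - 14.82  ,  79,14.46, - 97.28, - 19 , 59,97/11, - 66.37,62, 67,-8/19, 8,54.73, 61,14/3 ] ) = [ - 97.28,-66.37, - 19, - 14.82, - 7.44, - 80/11,-8/19, 14/3,8,  97/11,14.46,54.73, 59 , 61,62, 67,79 , 93 ]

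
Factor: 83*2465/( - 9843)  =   - 12035/579 = - 3^( - 1)*5^1 *29^1*83^1*193^(-1 )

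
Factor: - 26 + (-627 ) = - 653 = - 653^1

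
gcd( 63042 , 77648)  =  2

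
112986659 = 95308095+17678564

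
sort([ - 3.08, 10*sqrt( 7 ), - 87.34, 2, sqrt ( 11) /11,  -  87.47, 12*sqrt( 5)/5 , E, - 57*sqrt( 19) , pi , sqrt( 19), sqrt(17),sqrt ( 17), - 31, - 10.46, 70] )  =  [ - 57*sqrt( 19), - 87.47, - 87.34, - 31, - 10.46, -3.08, sqrt( 11)/11,2, E, pi, sqrt( 17),sqrt( 17),sqrt( 19), 12*sqrt( 5 )/5, 10*sqrt( 7),70]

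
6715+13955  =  20670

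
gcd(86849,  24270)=1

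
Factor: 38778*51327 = 1990358406 = 2^1*3^4*23^1*281^1*1901^1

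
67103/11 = 67103/11 = 6100.27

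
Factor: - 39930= - 2^1*3^1*5^1*11^3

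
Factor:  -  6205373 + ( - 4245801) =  - 10451174= - 2^1*5225587^1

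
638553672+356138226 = 994691898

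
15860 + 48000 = 63860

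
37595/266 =37595/266 = 141.33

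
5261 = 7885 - 2624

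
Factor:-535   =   -5^1  *107^1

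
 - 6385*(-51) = 325635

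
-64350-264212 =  -328562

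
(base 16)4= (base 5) 4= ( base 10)4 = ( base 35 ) 4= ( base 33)4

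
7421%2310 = 491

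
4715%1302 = 809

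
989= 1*989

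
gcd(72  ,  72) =72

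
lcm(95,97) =9215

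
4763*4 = 19052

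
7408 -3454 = 3954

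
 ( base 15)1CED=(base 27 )8H7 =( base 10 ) 6298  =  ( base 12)378A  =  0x189A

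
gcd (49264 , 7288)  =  8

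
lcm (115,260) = 5980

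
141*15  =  2115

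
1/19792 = 1/19792=0.00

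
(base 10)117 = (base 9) 140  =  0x75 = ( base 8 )165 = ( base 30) 3R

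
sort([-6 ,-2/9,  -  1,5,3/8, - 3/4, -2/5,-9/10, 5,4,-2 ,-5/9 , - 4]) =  [-6 , - 4,- 2 , - 1,-9/10,-3/4, - 5/9, - 2/5,-2/9 , 3/8, 4, 5 , 5 ] 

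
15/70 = 3/14 = 0.21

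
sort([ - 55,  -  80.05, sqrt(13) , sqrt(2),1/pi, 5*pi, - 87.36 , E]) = [ - 87.36, - 80.05,-55 , 1/pi, sqrt ( 2),E,sqrt(13),5* pi ] 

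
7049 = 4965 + 2084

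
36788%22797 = 13991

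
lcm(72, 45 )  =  360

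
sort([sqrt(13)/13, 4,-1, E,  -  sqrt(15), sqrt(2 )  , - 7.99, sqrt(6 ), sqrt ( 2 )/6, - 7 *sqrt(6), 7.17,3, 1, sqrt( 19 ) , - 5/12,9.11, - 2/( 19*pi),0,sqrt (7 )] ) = [-7*sqrt( 6), - 7.99, - sqrt(15 ), - 1, - 5/12, - 2/( 19 * pi ), 0,sqrt(2) /6, sqrt( 13)/13, 1, sqrt(2 ), sqrt(6),sqrt(7 ), E, 3,4 , sqrt (19 ), 7.17,  9.11] 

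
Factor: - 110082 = - 2^1*3^1*7^1 * 2621^1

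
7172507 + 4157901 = 11330408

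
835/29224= 835/29224 = 0.03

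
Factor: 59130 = 2^1*3^4 * 5^1*73^1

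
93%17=8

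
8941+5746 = 14687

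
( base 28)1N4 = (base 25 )277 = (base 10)1432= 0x598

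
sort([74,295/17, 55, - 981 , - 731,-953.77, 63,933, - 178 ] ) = [ - 981, - 953.77, - 731, - 178 , 295/17, 55, 63,74, 933] 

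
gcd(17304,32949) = 21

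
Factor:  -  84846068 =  - 2^2 * 739^1*28703^1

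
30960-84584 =- 53624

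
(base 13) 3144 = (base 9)10313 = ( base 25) amg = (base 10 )6816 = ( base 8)15240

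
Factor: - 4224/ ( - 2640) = 8/5 = 2^3*5^( - 1 )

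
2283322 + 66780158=69063480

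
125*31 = 3875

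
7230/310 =723/31 = 23.32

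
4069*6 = 24414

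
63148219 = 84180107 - 21031888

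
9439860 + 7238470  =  16678330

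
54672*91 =4975152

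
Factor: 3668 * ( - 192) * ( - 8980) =6324218880 = 2^10 * 3^1 * 5^1 * 7^1*131^1 * 449^1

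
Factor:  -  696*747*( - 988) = 513673056 = 2^5 * 3^3 * 13^1*19^1*29^1*83^1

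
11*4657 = 51227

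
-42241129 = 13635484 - 55876613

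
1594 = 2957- 1363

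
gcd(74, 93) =1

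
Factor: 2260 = 2^2*5^1*113^1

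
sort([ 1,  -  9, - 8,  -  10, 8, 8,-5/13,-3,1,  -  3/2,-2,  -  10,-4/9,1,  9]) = [-10, - 10,  -  9,  -  8,  -  3, - 2,-3/2  , - 4/9,- 5/13, 1,1,  1, 8,  8, 9]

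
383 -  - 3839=4222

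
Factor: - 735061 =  - 735061^1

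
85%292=85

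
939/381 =2 + 59/127 = 2.46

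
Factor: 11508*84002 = 2^3 * 3^1*7^1*97^1*137^1*433^1 = 966695016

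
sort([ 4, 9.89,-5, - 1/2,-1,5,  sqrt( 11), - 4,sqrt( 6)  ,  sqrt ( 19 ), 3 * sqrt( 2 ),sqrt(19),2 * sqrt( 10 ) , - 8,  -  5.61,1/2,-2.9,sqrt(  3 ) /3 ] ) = [ - 8 ,-5.61, - 5,-4, - 2.9, - 1,- 1/2,1/2,sqrt( 3 )/3, sqrt( 6),  sqrt(11 ),4,3 * sqrt(2), sqrt(19 ),sqrt( 19),  5,2 *sqrt(10 ), 9.89]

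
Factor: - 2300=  - 2^2*5^2* 23^1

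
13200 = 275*48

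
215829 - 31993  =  183836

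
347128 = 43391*8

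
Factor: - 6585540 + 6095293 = -490247  =  - 490247^1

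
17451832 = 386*45212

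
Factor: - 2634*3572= - 9408648 =- 2^3* 3^1*19^1*47^1 * 439^1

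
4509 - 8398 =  - 3889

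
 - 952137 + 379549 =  - 572588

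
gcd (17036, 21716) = 4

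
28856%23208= 5648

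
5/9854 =5/9854 = 0.00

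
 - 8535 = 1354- 9889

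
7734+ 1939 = 9673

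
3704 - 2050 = 1654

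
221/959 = 221/959 =0.23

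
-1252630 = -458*2735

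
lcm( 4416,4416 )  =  4416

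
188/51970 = 94/25985 = 0.00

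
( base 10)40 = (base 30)1a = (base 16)28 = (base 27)1D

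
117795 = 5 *23559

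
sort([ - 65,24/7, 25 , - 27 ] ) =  [ - 65 , - 27,24/7,25 ]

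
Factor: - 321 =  - 3^1 * 107^1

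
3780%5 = 0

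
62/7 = 8 + 6/7 = 8.86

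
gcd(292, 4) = 4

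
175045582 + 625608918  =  800654500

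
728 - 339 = 389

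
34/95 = 34/95 = 0.36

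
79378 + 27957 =107335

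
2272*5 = 11360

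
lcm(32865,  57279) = 2004765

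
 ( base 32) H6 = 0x226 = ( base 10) 550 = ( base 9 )671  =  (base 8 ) 1046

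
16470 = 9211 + 7259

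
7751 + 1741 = 9492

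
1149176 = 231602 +917574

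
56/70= 4/5=0.80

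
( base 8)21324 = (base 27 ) C66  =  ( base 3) 110020020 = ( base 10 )8916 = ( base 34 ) 7O8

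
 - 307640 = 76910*( - 4 ) 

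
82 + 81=163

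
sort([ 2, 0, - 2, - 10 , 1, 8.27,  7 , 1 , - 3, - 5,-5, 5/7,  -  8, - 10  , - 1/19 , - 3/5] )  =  [ - 10, - 10, - 8, - 5, - 5, - 3, - 2 ,  -  3/5, - 1/19,0, 5/7 , 1, 1,2,7 , 8.27 ] 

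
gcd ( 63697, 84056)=1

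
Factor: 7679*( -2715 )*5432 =  -  113248970520 = - 2^3*3^1*5^1*7^2*97^1*181^1*1097^1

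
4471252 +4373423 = 8844675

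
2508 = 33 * 76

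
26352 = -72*(- 366 ) 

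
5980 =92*65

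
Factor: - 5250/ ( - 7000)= 3/4 = 2^( - 2 ) * 3^1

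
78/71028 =13/11838   =  0.00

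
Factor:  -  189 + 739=550 = 2^1*5^2*11^1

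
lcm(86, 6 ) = 258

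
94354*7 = 660478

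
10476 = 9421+1055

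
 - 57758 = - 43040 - 14718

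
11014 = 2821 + 8193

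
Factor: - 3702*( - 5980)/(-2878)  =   - 11068980/1439 = - 2^2*3^1 * 5^1* 13^1*23^1 * 617^1*1439^(-1 ) 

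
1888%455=68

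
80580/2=40290 =40290.00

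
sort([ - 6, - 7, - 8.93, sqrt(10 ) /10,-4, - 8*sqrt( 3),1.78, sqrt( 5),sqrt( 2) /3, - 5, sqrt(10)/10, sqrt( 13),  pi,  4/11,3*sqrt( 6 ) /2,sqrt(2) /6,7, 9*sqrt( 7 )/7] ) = [-8*sqrt(3), - 8.93,- 7, - 6, - 5, - 4,sqrt( 2) /6,sqrt(10)/10, sqrt ( 10) /10,4/11,sqrt( 2)/3,1.78,sqrt( 5),  pi,9*sqrt(7) /7,sqrt( 13),3*sqrt( 6) /2 , 7] 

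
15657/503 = 15657/503 = 31.13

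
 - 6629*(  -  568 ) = 3765272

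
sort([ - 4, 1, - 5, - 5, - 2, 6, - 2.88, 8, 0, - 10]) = [ - 10, - 5,  -  5, - 4 , - 2.88, - 2 , 0,1,6, 8]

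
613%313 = 300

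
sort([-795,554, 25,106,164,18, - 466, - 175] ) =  [ - 795, - 466,  -  175,18,25, 106,  164 , 554 ] 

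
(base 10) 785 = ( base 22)1df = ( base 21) 1G8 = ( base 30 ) Q5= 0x311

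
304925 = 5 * 60985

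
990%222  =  102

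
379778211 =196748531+183029680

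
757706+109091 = 866797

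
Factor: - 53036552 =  - 2^3*739^1*8971^1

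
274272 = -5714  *(  -  48) 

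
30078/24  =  5013/4 = 1253.25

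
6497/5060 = 1 + 1437/5060= 1.28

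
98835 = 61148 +37687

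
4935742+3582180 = 8517922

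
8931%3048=2835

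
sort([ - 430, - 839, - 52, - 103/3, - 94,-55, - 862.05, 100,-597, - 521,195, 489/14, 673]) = [  -  862.05,-839, - 597, - 521, - 430, - 94, -55, - 52,- 103/3, 489/14 , 100, 195, 673]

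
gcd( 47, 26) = 1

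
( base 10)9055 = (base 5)242210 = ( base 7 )35254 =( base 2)10001101011111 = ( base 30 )a1p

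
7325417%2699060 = 1927297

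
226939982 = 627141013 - 400201031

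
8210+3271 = 11481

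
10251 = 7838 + 2413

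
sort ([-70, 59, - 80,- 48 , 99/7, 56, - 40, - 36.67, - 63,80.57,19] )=[ - 80, - 70, - 63,  -  48 , - 40,  -  36.67,99/7,  19,56,59, 80.57 ] 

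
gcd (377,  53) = 1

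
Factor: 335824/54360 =2^1 * 3^( - 2 ) * 5^ (  -  1 )*139^1 = 278/45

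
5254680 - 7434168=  - 2179488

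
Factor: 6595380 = 2^2 * 3^2*5^1* 11^1*3331^1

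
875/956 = 875/956 = 0.92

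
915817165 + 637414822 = 1553231987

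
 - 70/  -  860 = 7/86 = 0.08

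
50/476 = 25/238=0.11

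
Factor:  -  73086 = -2^1*3^1 * 13^1 * 937^1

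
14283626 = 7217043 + 7066583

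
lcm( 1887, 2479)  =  126429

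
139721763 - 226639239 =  - 86917476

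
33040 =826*40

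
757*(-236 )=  - 178652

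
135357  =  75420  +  59937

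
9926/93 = 9926/93 = 106.73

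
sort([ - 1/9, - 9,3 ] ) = [  -  9, - 1/9,3]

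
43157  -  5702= 37455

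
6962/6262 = 1+350/3131 = 1.11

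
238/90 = 119/45 =2.64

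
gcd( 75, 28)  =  1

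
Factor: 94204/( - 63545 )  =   - 2^2*5^( - 1)*11^1*71^(-1)* 179^( - 1 )*2141^1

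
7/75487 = 7/75487=0.00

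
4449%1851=747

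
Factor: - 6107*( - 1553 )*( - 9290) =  - 2^1 *5^1*31^1 * 197^1 * 929^1*1553^1   =  -88107948590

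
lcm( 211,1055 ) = 1055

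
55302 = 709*78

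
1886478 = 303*6226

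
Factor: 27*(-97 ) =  - 2619  =  -  3^3 * 97^1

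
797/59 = 13 + 30/59= 13.51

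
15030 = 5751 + 9279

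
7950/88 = 90 + 15/44= 90.34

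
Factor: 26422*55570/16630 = 2^1*11^1 * 1201^1*1663^( - 1 )*5557^1 = 146827054/1663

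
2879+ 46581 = 49460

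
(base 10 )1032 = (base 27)1B6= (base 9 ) 1366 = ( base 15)48c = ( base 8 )2010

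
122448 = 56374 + 66074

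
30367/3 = 30367/3 = 10122.33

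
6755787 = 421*16047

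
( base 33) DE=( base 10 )443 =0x1bb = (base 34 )D1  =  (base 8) 673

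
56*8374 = 468944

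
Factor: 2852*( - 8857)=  - 25260164  =  -2^2*17^1*23^1 * 31^1*521^1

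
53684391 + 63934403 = 117618794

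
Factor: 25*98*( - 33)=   -  2^1 * 3^1* 5^2*7^2*11^1= -80850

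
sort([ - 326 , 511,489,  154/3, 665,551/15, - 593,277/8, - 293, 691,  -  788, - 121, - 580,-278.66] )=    [ - 788,- 593, - 580, -326, - 293, - 278.66, - 121, 277/8,551/15,154/3 , 489,511,665, 691] 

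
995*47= 46765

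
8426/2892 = 4213/1446 =2.91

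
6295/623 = 6295/623 = 10.10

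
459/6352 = 459/6352 = 0.07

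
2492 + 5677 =8169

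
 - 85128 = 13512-98640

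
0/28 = 0 = 0.00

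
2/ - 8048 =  - 1/4024 = - 0.00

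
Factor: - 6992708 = -2^2*1748177^1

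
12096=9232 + 2864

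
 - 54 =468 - 522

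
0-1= - 1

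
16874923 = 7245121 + 9629802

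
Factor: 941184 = 2^7*3^2*19^1*43^1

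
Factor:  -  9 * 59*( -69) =36639  =  3^3*23^1*59^1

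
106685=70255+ 36430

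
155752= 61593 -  - 94159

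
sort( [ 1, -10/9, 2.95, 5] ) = [ - 10/9 , 1,2.95,5 ] 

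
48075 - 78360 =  - 30285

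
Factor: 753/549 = 251/183 = 3^( - 1)*61^(-1) * 251^1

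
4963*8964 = 44488332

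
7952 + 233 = 8185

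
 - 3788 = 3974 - 7762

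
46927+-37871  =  9056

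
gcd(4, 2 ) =2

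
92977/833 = 92977/833 = 111.62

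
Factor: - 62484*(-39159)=2446810956= 2^2*3^3*19^1*41^1*127^1*229^1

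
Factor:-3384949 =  - 599^1*5651^1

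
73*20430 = 1491390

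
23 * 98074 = 2255702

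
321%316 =5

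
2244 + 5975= 8219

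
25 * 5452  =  136300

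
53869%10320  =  2269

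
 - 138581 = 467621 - 606202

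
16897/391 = 43 + 84/391 = 43.21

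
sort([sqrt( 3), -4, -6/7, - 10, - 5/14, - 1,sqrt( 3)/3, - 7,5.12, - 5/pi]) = [ -10, - 7, - 4 , - 5/pi , -1, - 6/7,  -  5/14,sqrt(3)/3, sqrt( 3 ),5.12]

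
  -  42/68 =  - 21/34 = -0.62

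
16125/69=5375/23 = 233.70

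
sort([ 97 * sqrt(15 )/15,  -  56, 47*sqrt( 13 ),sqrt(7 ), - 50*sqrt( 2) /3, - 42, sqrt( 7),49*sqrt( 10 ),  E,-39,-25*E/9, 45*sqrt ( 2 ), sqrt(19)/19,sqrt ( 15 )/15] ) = [ -56, - 42, -39,  -  50  *sqrt(2 )/3,-25 * E/9, sqrt( 19)/19, sqrt( 15 ) /15, sqrt(7 ), sqrt(7), E, 97*sqrt(15) /15, 45 * sqrt(2 ), 49*sqrt(10),47*sqrt( 13 )] 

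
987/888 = 1 + 33/296 = 1.11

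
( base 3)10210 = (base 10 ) 102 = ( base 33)33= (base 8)146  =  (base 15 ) 6c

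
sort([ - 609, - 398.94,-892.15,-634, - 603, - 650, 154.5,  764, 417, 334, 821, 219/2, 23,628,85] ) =[ - 892.15,-650, - 634 , - 609, - 603, - 398.94, 23,  85, 219/2,154.5,334, 417, 628, 764, 821]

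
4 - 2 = 2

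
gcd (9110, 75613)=911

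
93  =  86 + 7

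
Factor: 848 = 2^4*53^1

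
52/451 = 52/451  =  0.12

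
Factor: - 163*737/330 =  - 10921/30 = - 2^( -1 ) * 3^( - 1)*5^(  -  1 )*67^1*163^1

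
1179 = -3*( - 393)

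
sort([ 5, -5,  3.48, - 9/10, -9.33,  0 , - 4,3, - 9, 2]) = [ - 9.33, - 9, - 5, - 4, - 9/10,0,2, 3,3.48,5]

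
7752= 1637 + 6115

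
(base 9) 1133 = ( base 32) Q8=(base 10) 840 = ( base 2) 1101001000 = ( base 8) 1510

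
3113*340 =1058420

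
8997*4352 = 39154944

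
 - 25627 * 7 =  - 179389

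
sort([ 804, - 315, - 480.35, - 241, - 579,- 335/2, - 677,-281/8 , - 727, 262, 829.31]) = [ -727, - 677, -579, - 480.35,- 315,-241,  -  335/2,  -  281/8,262, 804, 829.31] 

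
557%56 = 53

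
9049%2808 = 625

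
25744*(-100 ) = -2574400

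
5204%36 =20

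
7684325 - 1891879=5792446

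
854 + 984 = 1838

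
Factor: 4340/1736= 5/2  =  2^( -1)*5^1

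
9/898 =9/898 = 0.01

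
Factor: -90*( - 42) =2^2*3^3*5^1*7^1 = 3780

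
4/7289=4/7289 = 0.00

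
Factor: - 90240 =-2^7*3^1 * 5^1*47^1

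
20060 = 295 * 68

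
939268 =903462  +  35806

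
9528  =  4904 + 4624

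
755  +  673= 1428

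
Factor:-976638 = -2^1*3^1*13^1*19^1*659^1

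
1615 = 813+802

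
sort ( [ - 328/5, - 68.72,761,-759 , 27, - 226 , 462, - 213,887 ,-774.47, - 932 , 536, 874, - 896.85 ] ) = [ - 932, - 896.85, - 774.47 , - 759, - 226, - 213, - 68.72, - 328/5,27,462,536,761,874, 887]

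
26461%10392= 5677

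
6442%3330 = 3112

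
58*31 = 1798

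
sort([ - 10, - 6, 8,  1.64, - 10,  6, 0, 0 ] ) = [ - 10 , - 10 ,- 6, 0,0,1.64,  6,8 ]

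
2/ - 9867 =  - 2/9867 = - 0.00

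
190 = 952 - 762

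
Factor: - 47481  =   - 3^1*7^2*17^1*19^1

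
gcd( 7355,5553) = 1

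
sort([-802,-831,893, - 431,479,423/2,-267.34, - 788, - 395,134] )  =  [ - 831, - 802, - 788 , - 431 , - 395, - 267.34,134,423/2,479, 893] 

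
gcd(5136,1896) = 24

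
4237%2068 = 101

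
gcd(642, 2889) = 321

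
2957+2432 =5389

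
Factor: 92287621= 92287621^1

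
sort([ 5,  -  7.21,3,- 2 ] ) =[ - 7.21, - 2 , 3,5] 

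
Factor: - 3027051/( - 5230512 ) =336339/581168 = 2^(-4 )*3^3*7^( - 1)*5189^(- 1) * 12457^1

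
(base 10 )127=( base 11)106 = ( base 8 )177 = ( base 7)241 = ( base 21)61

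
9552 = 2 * 4776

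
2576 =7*368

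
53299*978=52126422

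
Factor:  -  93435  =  -3^1*5^1*6229^1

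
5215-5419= -204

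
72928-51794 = 21134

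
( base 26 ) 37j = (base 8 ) 4265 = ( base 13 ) 1026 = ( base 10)2229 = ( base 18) 6ff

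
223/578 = 223/578 = 0.39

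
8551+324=8875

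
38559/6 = 12853/2 = 6426.50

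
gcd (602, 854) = 14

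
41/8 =41/8  =  5.12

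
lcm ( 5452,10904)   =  10904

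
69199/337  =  205 + 114/337=205.34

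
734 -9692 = - 8958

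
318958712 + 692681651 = 1011640363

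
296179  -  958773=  - 662594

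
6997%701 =688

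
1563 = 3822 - 2259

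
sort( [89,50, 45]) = [45 , 50, 89]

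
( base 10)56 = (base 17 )35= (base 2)111000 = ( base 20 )2G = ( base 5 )211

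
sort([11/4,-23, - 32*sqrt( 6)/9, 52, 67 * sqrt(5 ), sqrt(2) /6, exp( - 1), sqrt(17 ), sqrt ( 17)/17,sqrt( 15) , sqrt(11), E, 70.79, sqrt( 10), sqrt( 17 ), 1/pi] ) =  [ - 23, - 32 * sqrt(6) /9,sqrt(2) /6,sqrt( 17)/17,1/pi, exp( - 1), E, 11/4, sqrt ( 10 ),sqrt(11)  ,  sqrt (15 ), sqrt( 17 ),sqrt( 17), 52,70.79, 67 * sqrt(5)]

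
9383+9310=18693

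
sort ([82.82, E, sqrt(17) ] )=[ E, sqrt( 17 ), 82.82 ]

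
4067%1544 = 979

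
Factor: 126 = 2^1*3^2*7^1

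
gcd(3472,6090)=14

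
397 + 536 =933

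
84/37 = 84/37 = 2.27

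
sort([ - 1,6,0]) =[ - 1,0,6]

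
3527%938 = 713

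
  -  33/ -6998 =33/6998 = 0.00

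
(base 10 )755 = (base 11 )627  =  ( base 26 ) 131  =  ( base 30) P5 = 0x2f3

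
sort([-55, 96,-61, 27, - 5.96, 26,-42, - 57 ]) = [ -61, - 57,-55, - 42,-5.96 , 26, 27, 96 ]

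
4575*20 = 91500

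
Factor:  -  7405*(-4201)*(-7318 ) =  - 2^1*5^1*1481^1*3659^1 * 4201^1 = - 227651307790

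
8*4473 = 35784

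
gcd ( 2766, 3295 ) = 1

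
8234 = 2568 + 5666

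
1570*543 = 852510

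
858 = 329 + 529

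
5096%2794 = 2302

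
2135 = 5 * 427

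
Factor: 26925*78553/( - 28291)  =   - 2115039525/28291=-  3^1*5^2*19^( - 1)*359^1*1489^( - 1)*78553^1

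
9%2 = 1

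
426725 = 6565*65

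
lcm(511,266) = 19418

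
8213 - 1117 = 7096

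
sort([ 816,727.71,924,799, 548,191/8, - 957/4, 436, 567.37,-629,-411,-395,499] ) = [ - 629,-411, - 395, - 957/4, 191/8 , 436,499, 548,567.37,727.71, 799,816,924]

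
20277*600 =12166200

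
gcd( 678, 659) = 1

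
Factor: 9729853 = 7^1*37^1*37567^1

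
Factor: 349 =349^1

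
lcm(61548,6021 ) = 553932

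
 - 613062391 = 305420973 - 918483364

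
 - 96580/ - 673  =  143 + 341/673  =  143.51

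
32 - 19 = 13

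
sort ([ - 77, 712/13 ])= [ - 77,712/13]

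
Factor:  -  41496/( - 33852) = 2^1*19^1*31^( - 1) = 38/31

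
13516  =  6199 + 7317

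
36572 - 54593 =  - 18021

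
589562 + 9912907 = 10502469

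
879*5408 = 4753632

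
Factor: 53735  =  5^1*11^1*977^1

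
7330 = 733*10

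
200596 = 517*388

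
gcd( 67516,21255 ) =1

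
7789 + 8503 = 16292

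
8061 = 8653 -592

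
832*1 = 832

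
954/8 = 477/4 = 119.25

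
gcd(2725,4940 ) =5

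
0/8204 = 0 = 0.00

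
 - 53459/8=  -  53459/8 = - 6682.38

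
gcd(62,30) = 2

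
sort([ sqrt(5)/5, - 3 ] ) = [ - 3,sqrt(5)/5] 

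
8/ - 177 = -1 + 169/177 = - 0.05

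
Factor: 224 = 2^5*7^1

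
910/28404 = 455/14202 = 0.03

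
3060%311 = 261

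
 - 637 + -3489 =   -  4126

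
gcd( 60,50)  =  10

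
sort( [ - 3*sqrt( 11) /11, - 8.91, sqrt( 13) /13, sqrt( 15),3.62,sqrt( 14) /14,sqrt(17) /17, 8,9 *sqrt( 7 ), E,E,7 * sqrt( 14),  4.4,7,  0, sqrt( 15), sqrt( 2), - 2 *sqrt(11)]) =[ - 8.91, - 2 * sqrt( 11) ,- 3 * sqrt( 11 )/11,0,sqrt( 17)/17,sqrt( 14) /14, sqrt(13 )/13, sqrt( 2 ) , E, E,3.62,  sqrt(15),sqrt( 15),4.4,7 , 8, 9 * sqrt( 7), 7*sqrt ( 14) ]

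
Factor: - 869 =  - 11^1*79^1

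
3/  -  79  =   - 3/79 = - 0.04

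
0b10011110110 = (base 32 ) 17M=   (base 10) 1270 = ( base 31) 19u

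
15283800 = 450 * 33964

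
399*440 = 175560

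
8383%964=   671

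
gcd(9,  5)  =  1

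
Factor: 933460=2^2 *5^1*11^1 * 4243^1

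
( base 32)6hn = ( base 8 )15067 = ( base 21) F4C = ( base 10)6711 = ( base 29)7sc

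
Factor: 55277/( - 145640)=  - 2^( - 3)*5^( - 1)*11^( - 1 ) * 167^1 = - 167/440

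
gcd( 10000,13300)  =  100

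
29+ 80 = 109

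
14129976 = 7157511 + 6972465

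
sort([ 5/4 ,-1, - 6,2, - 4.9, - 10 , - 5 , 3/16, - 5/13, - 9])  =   [ - 10, - 9,  -  6 , - 5, - 4.9, - 1,  -  5/13, 3/16, 5/4, 2] 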